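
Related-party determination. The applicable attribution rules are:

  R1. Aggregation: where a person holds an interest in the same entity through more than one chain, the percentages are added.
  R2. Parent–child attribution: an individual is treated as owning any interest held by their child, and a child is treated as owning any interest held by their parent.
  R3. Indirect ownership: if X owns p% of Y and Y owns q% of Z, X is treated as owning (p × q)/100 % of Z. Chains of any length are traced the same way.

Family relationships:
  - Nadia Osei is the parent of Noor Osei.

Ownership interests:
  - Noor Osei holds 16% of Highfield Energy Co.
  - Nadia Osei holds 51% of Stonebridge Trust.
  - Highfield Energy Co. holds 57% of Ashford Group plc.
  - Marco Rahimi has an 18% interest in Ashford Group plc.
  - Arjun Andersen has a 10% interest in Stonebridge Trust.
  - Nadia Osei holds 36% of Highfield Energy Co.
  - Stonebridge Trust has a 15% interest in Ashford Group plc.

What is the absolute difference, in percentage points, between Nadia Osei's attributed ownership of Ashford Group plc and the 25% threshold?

By parent–child attribution (R2), Nadia Osei is treated as also owning Noor Osei's interest in Highfield Energy Co, giving 36% + 16% = 52%.
Chain via Highfield Energy Co. (R3): 52% × 57% = 29.64% of Ashford Group plc.
Chain via Stonebridge Trust (R3): 51% × 15% = 7.65% of Ashford Group plc.
Aggregating (R1): 29.64% + 7.65% = 37.29%.
37.29% exceeds the 25% threshold by 12.29 percentage points.

12.29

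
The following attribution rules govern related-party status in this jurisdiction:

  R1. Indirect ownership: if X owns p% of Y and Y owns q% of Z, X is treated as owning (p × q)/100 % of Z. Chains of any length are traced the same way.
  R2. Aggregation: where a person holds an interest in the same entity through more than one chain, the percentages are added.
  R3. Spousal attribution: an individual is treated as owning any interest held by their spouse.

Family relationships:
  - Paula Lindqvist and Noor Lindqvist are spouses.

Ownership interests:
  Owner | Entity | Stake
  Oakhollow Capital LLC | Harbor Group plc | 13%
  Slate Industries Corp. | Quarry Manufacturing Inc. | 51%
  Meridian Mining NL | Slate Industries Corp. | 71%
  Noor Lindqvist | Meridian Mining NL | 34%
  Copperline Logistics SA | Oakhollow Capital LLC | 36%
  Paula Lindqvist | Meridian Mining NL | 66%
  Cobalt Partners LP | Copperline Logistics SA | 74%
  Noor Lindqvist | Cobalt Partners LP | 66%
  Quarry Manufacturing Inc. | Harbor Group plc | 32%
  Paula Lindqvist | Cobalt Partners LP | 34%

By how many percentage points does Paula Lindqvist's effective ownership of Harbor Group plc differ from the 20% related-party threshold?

4.9496

By spousal attribution (R3), Paula Lindqvist is treated as also owning Noor Lindqvist's interest in Cobalt Partners LP, giving 34% + 66% = 100%.
By spousal attribution (R3), Paula Lindqvist is treated as also owning Noor Lindqvist's interest in Meridian Mining NL, giving 66% + 34% = 100%.
Chain via Cobalt Partners LP → Copperline Logistics SA → Oakhollow Capital LLC (R1): 100% × 74% × 36% × 13% = 3.4632% of Harbor Group plc.
Chain via Meridian Mining NL → Slate Industries Corp. → Quarry Manufacturing Inc. (R1): 100% × 71% × 51% × 32% = 11.5872% of Harbor Group plc.
Aggregating (R2): 3.4632% + 11.5872% = 15.0504%.
15.0504% falls short of the 20% threshold by 4.9496 percentage points.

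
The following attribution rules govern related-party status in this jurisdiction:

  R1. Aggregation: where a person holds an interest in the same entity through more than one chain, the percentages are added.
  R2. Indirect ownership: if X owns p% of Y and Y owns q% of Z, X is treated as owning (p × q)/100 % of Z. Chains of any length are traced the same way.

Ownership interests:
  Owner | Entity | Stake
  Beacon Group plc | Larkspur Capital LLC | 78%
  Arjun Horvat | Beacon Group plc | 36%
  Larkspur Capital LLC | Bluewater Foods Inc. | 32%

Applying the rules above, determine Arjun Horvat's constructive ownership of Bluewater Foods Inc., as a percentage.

8.9856%

Chain via Beacon Group plc → Larkspur Capital LLC (R2): 36% × 78% × 32% = 8.9856% of Bluewater Foods Inc.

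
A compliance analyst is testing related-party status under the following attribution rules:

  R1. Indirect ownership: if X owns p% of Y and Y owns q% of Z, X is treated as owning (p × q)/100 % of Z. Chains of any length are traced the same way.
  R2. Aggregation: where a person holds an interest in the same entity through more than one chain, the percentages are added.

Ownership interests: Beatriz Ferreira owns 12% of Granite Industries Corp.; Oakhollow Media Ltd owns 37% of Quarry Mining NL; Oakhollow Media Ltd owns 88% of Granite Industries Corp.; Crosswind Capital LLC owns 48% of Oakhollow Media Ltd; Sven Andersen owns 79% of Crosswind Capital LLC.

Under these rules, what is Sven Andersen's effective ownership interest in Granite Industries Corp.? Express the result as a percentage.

Chain via Crosswind Capital LLC → Oakhollow Media Ltd (R1): 79% × 48% × 88% = 33.3696% of Granite Industries Corp.

33.3696%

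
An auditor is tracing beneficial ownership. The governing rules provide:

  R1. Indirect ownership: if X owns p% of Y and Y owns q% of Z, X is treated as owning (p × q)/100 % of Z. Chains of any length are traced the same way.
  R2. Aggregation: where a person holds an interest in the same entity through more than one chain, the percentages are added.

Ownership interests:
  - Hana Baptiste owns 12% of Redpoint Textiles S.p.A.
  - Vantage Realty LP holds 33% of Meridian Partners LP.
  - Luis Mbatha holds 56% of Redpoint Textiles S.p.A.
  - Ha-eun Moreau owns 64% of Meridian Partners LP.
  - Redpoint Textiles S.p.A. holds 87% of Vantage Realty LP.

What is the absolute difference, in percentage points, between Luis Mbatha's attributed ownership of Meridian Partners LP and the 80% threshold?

Chain via Redpoint Textiles S.p.A. → Vantage Realty LP (R1): 56% × 87% × 33% = 16.0776% of Meridian Partners LP.
16.0776% falls short of the 80% threshold by 63.9224 percentage points.

63.9224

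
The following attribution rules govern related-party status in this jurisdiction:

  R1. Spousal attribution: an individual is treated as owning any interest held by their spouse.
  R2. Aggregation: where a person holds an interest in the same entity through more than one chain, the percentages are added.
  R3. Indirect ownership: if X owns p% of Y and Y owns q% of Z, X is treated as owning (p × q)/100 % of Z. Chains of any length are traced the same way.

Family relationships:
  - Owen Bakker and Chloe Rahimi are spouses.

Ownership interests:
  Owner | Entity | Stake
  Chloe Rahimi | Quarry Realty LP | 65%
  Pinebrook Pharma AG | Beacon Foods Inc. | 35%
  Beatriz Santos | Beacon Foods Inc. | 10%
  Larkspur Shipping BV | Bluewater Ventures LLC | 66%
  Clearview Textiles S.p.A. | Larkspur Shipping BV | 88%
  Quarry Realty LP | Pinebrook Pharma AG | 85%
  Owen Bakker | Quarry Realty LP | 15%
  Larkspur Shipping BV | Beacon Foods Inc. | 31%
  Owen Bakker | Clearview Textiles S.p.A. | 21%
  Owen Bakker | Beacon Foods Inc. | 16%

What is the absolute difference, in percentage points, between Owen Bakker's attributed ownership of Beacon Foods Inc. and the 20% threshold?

25.5288

By spousal attribution (R1), Owen Bakker is treated as also owning Chloe Rahimi's interest in Quarry Realty LP, giving 15% + 65% = 80%.
Chain via Clearview Textiles S.p.A. → Larkspur Shipping BV (R3): 21% × 88% × 31% = 5.7288% of Beacon Foods Inc.
Chain via Quarry Realty LP → Pinebrook Pharma AG (R3): 80% × 85% × 35% = 23.8% of Beacon Foods Inc.
Direct interest in Beacon Foods Inc: 16%.
Aggregating (R2): 5.7288% + 23.8% + 16% = 45.5288%.
45.5288% exceeds the 20% threshold by 25.5288 percentage points.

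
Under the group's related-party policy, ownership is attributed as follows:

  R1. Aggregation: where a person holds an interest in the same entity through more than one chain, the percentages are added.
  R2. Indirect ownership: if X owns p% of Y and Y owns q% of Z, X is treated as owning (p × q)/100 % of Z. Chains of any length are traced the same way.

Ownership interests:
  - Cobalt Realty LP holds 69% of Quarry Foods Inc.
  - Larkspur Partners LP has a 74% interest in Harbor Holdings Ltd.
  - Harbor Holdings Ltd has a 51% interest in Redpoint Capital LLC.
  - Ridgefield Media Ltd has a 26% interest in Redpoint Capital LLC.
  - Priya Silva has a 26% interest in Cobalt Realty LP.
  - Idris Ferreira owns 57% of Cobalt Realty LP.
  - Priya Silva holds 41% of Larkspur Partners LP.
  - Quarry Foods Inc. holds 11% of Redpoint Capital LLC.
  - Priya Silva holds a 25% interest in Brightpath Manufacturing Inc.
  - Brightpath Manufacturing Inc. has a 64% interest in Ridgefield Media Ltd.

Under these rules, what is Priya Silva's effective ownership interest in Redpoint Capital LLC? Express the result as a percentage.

Chain via Brightpath Manufacturing Inc. → Ridgefield Media Ltd (R2): 25% × 64% × 26% = 4.16% of Redpoint Capital LLC.
Chain via Cobalt Realty LP → Quarry Foods Inc. (R2): 26% × 69% × 11% = 1.9734% of Redpoint Capital LLC.
Chain via Larkspur Partners LP → Harbor Holdings Ltd (R2): 41% × 74% × 51% = 15.4734% of Redpoint Capital LLC.
Aggregating (R1): 4.16% + 1.9734% + 15.4734% = 21.6068%.

21.6068%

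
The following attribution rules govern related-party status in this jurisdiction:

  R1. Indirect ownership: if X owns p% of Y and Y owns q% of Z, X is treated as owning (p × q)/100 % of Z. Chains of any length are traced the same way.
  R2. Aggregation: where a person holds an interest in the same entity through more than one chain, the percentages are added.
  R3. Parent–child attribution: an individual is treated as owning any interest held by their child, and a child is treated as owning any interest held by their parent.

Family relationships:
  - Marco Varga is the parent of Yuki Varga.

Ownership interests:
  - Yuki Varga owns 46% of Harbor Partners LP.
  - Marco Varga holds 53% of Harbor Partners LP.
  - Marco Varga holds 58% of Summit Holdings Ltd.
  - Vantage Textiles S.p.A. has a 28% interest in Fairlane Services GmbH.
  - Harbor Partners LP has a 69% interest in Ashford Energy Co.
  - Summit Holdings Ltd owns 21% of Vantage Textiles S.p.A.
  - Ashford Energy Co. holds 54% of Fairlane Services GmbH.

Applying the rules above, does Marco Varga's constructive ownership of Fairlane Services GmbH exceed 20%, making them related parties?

Yes

By parent–child attribution (R3), Marco Varga is treated as also owning Yuki Varga's interest in Harbor Partners LP, giving 53% + 46% = 99%.
Chain via Harbor Partners LP → Ashford Energy Co. (R1): 99% × 69% × 54% = 36.8874% of Fairlane Services GmbH.
Chain via Summit Holdings Ltd → Vantage Textiles S.p.A. (R1): 58% × 21% × 28% = 3.4104% of Fairlane Services GmbH.
Aggregating (R2): 36.8874% + 3.4104% = 40.2978%.
40.2978% exceeds the 20% threshold, so Marco is a related party to Fairlane Services GmbH.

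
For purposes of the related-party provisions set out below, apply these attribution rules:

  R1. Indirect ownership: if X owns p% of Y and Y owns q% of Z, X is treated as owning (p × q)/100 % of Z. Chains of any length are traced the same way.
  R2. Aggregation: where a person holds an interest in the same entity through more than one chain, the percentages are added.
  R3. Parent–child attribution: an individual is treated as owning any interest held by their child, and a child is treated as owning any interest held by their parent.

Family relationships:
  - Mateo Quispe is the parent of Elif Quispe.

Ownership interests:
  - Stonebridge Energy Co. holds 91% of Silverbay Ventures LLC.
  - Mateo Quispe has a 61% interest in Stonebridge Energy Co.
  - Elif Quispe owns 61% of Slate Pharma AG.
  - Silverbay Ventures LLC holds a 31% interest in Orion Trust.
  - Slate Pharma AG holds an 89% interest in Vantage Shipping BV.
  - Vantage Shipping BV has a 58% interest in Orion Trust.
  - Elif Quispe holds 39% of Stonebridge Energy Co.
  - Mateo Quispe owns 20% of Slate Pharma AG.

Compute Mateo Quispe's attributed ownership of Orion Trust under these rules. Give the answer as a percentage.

By parent–child attribution (R3), Mateo Quispe is treated as also owning Elif Quispe's interest in Stonebridge Energy Co, giving 61% + 39% = 100%.
By parent–child attribution (R3), Mateo Quispe is treated as also owning Elif Quispe's interest in Slate Pharma AG, giving 20% + 61% = 81%.
Chain via Stonebridge Energy Co. → Silverbay Ventures LLC (R1): 100% × 91% × 31% = 28.21% of Orion Trust.
Chain via Slate Pharma AG → Vantage Shipping BV (R1): 81% × 89% × 58% = 41.8122% of Orion Trust.
Aggregating (R2): 28.21% + 41.8122% = 70.0222%.

70.0222%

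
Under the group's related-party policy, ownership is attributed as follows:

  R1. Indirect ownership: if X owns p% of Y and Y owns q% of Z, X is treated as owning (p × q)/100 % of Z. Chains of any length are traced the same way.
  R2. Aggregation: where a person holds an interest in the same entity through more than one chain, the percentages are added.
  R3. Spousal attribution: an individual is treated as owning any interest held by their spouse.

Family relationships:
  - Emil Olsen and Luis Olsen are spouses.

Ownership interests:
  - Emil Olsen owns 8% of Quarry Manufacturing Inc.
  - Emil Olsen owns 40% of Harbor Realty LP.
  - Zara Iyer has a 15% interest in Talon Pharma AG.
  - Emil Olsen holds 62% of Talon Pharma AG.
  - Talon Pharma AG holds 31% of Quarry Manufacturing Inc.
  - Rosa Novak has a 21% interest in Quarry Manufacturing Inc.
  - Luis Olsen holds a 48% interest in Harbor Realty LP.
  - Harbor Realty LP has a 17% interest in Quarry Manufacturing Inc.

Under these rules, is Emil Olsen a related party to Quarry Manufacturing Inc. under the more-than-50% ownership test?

No

By spousal attribution (R3), Emil Olsen is treated as also owning Luis Olsen's interest in Harbor Realty LP, giving 40% + 48% = 88%.
Chain via Harbor Realty LP (R1): 88% × 17% = 14.96% of Quarry Manufacturing Inc.
Chain via Talon Pharma AG (R1): 62% × 31% = 19.22% of Quarry Manufacturing Inc.
Direct interest in Quarry Manufacturing Inc: 8%.
Aggregating (R2): 14.96% + 19.22% + 8% = 42.18%.
42.18% does not exceed the 50% threshold, so Emil is not a related party to Quarry Manufacturing Inc.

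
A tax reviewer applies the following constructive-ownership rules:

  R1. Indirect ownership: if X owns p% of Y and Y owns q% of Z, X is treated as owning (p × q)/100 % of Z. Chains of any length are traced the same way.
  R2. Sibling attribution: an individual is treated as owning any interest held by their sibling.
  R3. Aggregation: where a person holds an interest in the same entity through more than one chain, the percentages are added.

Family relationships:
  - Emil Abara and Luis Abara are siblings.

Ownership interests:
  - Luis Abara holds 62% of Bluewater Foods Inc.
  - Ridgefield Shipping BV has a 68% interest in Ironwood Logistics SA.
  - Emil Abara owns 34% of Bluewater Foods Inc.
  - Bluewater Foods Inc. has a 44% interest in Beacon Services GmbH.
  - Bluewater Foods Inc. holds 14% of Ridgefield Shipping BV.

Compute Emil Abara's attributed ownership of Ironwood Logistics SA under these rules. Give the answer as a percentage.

9.1392%

By sibling attribution (R2), Emil Abara is treated as also owning Luis Abara's interest in Bluewater Foods Inc, giving 34% + 62% = 96%.
Chain via Bluewater Foods Inc. → Ridgefield Shipping BV (R1): 96% × 14% × 68% = 9.1392% of Ironwood Logistics SA.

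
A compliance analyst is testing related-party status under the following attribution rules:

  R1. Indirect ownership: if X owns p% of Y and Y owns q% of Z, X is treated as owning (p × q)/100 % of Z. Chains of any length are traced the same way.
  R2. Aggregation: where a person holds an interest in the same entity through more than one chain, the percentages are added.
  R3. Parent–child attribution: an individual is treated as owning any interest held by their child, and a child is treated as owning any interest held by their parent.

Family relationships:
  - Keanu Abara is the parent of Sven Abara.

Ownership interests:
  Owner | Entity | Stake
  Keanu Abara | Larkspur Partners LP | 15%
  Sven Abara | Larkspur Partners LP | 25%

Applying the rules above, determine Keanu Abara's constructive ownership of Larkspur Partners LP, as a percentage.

40%

By parent–child attribution (R3), Keanu Abara is treated as also owning Sven Abara's interest in Larkspur Partners LP, giving 15% + 25% = 40%.
Direct interest in Larkspur Partners LP: 40%.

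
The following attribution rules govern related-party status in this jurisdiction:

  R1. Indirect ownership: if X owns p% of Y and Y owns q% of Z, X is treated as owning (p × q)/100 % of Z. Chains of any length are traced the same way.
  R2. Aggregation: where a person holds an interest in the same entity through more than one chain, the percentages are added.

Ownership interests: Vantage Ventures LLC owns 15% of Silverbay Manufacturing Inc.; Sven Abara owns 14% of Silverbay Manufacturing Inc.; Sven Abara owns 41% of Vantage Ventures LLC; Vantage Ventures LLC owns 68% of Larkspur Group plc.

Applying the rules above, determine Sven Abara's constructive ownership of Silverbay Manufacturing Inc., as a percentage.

Chain via Vantage Ventures LLC (R1): 41% × 15% = 6.15% of Silverbay Manufacturing Inc.
Direct interest in Silverbay Manufacturing Inc: 14%.
Aggregating (R2): 6.15% + 14% = 20.15%.

20.15%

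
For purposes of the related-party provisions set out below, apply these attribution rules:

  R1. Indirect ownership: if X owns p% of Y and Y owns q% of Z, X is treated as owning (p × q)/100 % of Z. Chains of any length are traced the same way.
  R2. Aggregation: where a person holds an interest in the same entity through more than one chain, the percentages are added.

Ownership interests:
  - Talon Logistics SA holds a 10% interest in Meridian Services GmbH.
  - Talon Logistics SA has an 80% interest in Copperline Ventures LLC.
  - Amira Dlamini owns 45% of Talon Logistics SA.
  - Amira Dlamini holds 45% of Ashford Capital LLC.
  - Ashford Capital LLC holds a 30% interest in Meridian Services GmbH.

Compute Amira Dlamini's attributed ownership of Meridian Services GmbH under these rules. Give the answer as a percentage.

Chain via Talon Logistics SA (R1): 45% × 10% = 4.5% of Meridian Services GmbH.
Chain via Ashford Capital LLC (R1): 45% × 30% = 13.5% of Meridian Services GmbH.
Aggregating (R2): 4.5% + 13.5% = 18%.

18%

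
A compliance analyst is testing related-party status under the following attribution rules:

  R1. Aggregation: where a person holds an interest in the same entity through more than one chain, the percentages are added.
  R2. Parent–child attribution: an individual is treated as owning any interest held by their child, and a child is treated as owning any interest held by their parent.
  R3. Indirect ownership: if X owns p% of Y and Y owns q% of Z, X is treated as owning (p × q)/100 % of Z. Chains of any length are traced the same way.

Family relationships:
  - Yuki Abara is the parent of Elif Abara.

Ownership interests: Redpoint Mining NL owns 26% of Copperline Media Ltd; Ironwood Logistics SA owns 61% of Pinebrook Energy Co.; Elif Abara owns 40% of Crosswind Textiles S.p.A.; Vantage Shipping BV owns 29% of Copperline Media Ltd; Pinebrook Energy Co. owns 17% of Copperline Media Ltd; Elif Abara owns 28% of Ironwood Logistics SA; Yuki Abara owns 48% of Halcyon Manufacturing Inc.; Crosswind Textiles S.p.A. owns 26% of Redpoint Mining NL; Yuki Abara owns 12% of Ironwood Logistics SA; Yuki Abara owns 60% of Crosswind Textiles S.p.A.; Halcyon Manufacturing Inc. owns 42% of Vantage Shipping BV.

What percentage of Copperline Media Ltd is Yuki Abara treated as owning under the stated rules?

16.7544%

By parent–child attribution (R2), Yuki Abara is treated as also owning Elif Abara's interest in Crosswind Textiles S.p.A, giving 60% + 40% = 100%.
By parent–child attribution (R2), Yuki Abara is treated as also owning Elif Abara's interest in Ironwood Logistics SA, giving 12% + 28% = 40%.
Chain via Crosswind Textiles S.p.A. → Redpoint Mining NL (R3): 100% × 26% × 26% = 6.76% of Copperline Media Ltd.
Chain via Halcyon Manufacturing Inc. → Vantage Shipping BV (R3): 48% × 42% × 29% = 5.8464% of Copperline Media Ltd.
Chain via Ironwood Logistics SA → Pinebrook Energy Co. (R3): 40% × 61% × 17% = 4.148% of Copperline Media Ltd.
Aggregating (R1): 6.76% + 5.8464% + 4.148% = 16.7544%.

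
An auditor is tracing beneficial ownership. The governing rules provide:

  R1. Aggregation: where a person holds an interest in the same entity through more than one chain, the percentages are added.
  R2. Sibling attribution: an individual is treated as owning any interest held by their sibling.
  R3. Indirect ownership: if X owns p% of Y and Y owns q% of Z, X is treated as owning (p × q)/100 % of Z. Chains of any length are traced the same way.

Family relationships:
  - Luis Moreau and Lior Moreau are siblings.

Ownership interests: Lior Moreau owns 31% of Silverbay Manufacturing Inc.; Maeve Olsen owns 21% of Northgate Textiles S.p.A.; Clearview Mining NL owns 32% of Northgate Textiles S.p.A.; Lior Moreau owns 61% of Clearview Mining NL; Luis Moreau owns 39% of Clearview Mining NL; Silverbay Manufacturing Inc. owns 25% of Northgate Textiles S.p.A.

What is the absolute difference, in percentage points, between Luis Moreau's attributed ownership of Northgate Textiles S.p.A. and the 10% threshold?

By sibling attribution (R2), Luis Moreau is treated as also owning Lior Moreau's interest in Clearview Mining NL, giving 39% + 61% = 100%.
By sibling attribution (R2), Luis Moreau is treated as owning Lior Moreau's 31% interest in Silverbay Manufacturing Inc.
Chain via Clearview Mining NL (R3): 100% × 32% = 32% of Northgate Textiles S.p.A.
Chain via Silverbay Manufacturing Inc. (R3): 31% × 25% = 7.75% of Northgate Textiles S.p.A.
Aggregating (R1): 32% + 7.75% = 39.75%.
39.75% exceeds the 10% threshold by 29.75 percentage points.

29.75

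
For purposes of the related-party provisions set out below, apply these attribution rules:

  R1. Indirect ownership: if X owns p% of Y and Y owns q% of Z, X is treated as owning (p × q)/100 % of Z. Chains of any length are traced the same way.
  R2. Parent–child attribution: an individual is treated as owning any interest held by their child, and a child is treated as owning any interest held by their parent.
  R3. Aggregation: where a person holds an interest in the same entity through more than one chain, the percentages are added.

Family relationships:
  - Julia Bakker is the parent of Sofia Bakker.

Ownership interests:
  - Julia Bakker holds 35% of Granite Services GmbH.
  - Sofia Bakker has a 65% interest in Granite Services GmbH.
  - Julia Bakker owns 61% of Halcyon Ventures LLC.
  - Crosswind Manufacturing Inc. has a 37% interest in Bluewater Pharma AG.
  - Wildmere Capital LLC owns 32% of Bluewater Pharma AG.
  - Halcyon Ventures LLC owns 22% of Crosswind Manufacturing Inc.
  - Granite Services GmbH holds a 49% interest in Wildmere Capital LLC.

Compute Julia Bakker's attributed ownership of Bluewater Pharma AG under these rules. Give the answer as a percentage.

20.6454%

By parent–child attribution (R2), Julia Bakker is treated as also owning Sofia Bakker's interest in Granite Services GmbH, giving 35% + 65% = 100%.
Chain via Granite Services GmbH → Wildmere Capital LLC (R1): 100% × 49% × 32% = 15.68% of Bluewater Pharma AG.
Chain via Halcyon Ventures LLC → Crosswind Manufacturing Inc. (R1): 61% × 22% × 37% = 4.9654% of Bluewater Pharma AG.
Aggregating (R3): 15.68% + 4.9654% = 20.6454%.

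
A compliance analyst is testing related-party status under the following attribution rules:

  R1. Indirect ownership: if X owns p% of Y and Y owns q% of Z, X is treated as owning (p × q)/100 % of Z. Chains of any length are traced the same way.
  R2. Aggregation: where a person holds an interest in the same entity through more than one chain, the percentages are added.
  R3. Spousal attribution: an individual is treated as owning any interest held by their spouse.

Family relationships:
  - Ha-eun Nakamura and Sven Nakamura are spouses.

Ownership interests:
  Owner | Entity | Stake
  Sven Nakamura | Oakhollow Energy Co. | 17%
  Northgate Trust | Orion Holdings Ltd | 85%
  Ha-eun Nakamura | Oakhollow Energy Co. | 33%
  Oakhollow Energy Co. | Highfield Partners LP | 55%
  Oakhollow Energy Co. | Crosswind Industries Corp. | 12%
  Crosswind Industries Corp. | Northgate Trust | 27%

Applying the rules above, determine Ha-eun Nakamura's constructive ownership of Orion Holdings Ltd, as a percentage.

1.377%

By spousal attribution (R3), Ha-eun Nakamura is treated as also owning Sven Nakamura's interest in Oakhollow Energy Co, giving 33% + 17% = 50%.
Chain via Oakhollow Energy Co. → Crosswind Industries Corp. → Northgate Trust (R1): 50% × 12% × 27% × 85% = 1.377% of Orion Holdings Ltd.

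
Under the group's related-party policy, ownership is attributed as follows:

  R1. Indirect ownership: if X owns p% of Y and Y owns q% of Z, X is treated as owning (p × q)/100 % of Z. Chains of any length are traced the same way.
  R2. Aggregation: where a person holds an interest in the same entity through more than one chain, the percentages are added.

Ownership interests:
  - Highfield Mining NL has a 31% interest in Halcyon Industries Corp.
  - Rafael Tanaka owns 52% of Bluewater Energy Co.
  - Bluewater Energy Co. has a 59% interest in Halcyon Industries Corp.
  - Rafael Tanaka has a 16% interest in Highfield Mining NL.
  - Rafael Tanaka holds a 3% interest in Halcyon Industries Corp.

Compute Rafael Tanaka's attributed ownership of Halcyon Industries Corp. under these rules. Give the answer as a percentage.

Chain via Bluewater Energy Co. (R1): 52% × 59% = 30.68% of Halcyon Industries Corp.
Chain via Highfield Mining NL (R1): 16% × 31% = 4.96% of Halcyon Industries Corp.
Direct interest in Halcyon Industries Corp: 3%.
Aggregating (R2): 30.68% + 4.96% + 3% = 38.64%.

38.64%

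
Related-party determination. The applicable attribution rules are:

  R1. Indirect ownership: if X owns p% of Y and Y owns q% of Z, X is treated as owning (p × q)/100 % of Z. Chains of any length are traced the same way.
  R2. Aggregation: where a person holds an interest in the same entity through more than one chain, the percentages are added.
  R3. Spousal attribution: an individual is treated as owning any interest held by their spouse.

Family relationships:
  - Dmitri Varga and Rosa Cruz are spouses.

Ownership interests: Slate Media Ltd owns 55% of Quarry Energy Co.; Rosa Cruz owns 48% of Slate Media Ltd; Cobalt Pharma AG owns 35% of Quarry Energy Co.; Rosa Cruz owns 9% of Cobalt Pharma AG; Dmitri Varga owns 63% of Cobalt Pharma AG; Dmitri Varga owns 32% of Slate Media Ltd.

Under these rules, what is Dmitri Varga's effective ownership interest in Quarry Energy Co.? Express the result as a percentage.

By spousal attribution (R3), Dmitri Varga is treated as also owning Rosa Cruz's interest in Cobalt Pharma AG, giving 63% + 9% = 72%.
By spousal attribution (R3), Dmitri Varga is treated as also owning Rosa Cruz's interest in Slate Media Ltd, giving 32% + 48% = 80%.
Chain via Cobalt Pharma AG (R1): 72% × 35% = 25.2% of Quarry Energy Co.
Chain via Slate Media Ltd (R1): 80% × 55% = 44% of Quarry Energy Co.
Aggregating (R2): 25.2% + 44% = 69.2%.

69.2%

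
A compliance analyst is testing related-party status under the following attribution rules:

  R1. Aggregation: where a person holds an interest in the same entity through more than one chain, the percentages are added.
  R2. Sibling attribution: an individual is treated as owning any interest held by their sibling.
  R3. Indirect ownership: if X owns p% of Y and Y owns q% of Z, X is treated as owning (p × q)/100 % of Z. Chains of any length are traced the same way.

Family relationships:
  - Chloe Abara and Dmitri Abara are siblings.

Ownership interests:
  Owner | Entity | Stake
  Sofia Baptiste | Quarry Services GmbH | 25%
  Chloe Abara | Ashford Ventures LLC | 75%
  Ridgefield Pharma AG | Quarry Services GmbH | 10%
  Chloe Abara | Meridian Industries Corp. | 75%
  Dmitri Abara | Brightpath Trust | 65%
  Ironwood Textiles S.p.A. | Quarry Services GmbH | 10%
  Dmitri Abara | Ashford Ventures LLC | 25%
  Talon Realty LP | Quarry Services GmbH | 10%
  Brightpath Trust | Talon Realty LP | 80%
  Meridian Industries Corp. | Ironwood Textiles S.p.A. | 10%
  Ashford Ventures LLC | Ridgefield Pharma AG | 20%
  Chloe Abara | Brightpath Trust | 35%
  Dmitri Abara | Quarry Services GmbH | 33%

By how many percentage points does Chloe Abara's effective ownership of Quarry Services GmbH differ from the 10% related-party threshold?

By sibling attribution (R2), Chloe Abara is treated as also owning Dmitri Abara's interest in Brightpath Trust, giving 35% + 65% = 100%.
By sibling attribution (R2), Chloe Abara is treated as also owning Dmitri Abara's interest in Ashford Ventures LLC, giving 75% + 25% = 100%.
By sibling attribution (R2), Chloe Abara is treated as owning Dmitri Abara's 33% interest in Quarry Services GmbH.
Chain via Meridian Industries Corp. → Ironwood Textiles S.p.A. (R3): 75% × 10% × 10% = 0.75% of Quarry Services GmbH.
Chain via Brightpath Trust → Talon Realty LP (R3): 100% × 80% × 10% = 8% of Quarry Services GmbH.
Chain via Ashford Ventures LLC → Ridgefield Pharma AG (R3): 100% × 20% × 10% = 2% of Quarry Services GmbH.
Direct interest in Quarry Services GmbH: 33%.
Aggregating (R1): 0.75% + 8% + 2% + 33% = 43.75%.
43.75% exceeds the 10% threshold by 33.75 percentage points.

33.75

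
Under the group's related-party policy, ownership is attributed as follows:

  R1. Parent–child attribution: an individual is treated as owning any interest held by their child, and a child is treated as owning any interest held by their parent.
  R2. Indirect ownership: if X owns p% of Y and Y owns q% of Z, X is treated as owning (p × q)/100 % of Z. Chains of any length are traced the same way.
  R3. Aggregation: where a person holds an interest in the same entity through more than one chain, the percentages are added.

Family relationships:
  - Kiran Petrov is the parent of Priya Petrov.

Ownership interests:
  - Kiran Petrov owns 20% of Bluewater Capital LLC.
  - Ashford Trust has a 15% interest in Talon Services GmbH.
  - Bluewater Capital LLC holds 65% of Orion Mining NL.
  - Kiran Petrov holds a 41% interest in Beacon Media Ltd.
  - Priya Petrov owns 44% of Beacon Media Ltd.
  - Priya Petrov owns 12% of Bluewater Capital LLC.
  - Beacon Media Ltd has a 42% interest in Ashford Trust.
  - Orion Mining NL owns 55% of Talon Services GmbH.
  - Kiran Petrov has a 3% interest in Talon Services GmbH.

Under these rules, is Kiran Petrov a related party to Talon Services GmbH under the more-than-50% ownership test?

No

By parent–child attribution (R1), Kiran Petrov is treated as also owning Priya Petrov's interest in Beacon Media Ltd, giving 41% + 44% = 85%.
By parent–child attribution (R1), Kiran Petrov is treated as also owning Priya Petrov's interest in Bluewater Capital LLC, giving 20% + 12% = 32%.
Chain via Beacon Media Ltd → Ashford Trust (R2): 85% × 42% × 15% = 5.355% of Talon Services GmbH.
Chain via Bluewater Capital LLC → Orion Mining NL (R2): 32% × 65% × 55% = 11.44% of Talon Services GmbH.
Direct interest in Talon Services GmbH: 3%.
Aggregating (R3): 5.355% + 11.44% + 3% = 19.795%.
19.795% does not exceed the 50% threshold, so Kiran is not a related party to Talon Services GmbH.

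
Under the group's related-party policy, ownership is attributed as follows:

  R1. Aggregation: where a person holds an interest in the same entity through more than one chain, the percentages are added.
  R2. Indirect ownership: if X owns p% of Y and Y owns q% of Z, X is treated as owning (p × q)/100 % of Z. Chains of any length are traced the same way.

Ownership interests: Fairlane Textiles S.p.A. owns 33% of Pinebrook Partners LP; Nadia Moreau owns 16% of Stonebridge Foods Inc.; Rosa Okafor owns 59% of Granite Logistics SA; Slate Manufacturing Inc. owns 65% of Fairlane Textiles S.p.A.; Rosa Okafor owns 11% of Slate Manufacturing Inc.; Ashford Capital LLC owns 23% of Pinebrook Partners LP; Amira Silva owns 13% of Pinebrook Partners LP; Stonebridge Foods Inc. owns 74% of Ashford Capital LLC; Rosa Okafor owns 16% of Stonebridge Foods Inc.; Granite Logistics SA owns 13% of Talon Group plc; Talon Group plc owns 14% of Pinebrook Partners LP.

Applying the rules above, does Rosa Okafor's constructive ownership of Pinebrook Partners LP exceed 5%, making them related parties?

Chain via Stonebridge Foods Inc. → Ashford Capital LLC (R2): 16% × 74% × 23% = 2.7232% of Pinebrook Partners LP.
Chain via Granite Logistics SA → Talon Group plc (R2): 59% × 13% × 14% = 1.0738% of Pinebrook Partners LP.
Chain via Slate Manufacturing Inc. → Fairlane Textiles S.p.A. (R2): 11% × 65% × 33% = 2.3595% of Pinebrook Partners LP.
Aggregating (R1): 2.7232% + 1.0738% + 2.3595% = 6.1565%.
6.1565% exceeds the 5% threshold, so Rosa is a related party to Pinebrook Partners LP.

Yes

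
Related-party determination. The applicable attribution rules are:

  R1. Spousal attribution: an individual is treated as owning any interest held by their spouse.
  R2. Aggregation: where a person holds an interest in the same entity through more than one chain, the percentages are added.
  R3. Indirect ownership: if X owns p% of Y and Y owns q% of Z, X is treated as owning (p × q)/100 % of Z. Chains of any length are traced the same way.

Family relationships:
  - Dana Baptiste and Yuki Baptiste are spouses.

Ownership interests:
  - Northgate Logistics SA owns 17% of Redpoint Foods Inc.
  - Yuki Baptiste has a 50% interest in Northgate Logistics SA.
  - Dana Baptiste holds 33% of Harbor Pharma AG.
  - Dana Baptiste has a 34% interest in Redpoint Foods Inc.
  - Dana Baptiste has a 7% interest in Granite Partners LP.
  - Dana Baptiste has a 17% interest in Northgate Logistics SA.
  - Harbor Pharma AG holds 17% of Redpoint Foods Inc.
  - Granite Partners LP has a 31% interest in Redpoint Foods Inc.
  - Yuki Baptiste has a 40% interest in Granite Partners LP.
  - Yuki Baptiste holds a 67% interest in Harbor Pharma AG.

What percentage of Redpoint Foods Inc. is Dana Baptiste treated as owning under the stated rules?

76.96%

By spousal attribution (R1), Dana Baptiste is treated as also owning Yuki Baptiste's interest in Northgate Logistics SA, giving 17% + 50% = 67%.
By spousal attribution (R1), Dana Baptiste is treated as also owning Yuki Baptiste's interest in Harbor Pharma AG, giving 33% + 67% = 100%.
By spousal attribution (R1), Dana Baptiste is treated as also owning Yuki Baptiste's interest in Granite Partners LP, giving 7% + 40% = 47%.
Chain via Northgate Logistics SA (R3): 67% × 17% = 11.39% of Redpoint Foods Inc.
Chain via Harbor Pharma AG (R3): 100% × 17% = 17% of Redpoint Foods Inc.
Chain via Granite Partners LP (R3): 47% × 31% = 14.57% of Redpoint Foods Inc.
Direct interest in Redpoint Foods Inc: 34%.
Aggregating (R2): 11.39% + 17% + 14.57% + 34% = 76.96%.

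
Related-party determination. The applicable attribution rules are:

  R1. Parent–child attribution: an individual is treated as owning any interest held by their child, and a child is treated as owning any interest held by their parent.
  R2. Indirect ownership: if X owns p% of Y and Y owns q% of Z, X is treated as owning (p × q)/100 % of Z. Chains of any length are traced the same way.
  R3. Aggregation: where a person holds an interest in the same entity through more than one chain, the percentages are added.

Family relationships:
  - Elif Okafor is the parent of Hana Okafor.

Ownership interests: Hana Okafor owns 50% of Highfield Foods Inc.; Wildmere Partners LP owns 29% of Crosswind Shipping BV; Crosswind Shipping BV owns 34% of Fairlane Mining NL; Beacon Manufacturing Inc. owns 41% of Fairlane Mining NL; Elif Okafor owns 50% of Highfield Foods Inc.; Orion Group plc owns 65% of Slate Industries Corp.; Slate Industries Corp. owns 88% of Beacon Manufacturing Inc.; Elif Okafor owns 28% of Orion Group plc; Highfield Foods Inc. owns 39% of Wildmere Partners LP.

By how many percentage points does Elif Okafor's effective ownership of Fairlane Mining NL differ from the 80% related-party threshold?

69.58804

By parent–child attribution (R1), Elif Okafor is treated as also owning Hana Okafor's interest in Highfield Foods Inc, giving 50% + 50% = 100%.
Chain via Orion Group plc → Slate Industries Corp. → Beacon Manufacturing Inc. (R2): 28% × 65% × 88% × 41% = 6.56656% of Fairlane Mining NL.
Chain via Highfield Foods Inc. → Wildmere Partners LP → Crosswind Shipping BV (R2): 100% × 39% × 29% × 34% = 3.8454% of Fairlane Mining NL.
Aggregating (R3): 6.56656% + 3.8454% = 10.41196%.
10.41196% falls short of the 80% threshold by 69.58804 percentage points.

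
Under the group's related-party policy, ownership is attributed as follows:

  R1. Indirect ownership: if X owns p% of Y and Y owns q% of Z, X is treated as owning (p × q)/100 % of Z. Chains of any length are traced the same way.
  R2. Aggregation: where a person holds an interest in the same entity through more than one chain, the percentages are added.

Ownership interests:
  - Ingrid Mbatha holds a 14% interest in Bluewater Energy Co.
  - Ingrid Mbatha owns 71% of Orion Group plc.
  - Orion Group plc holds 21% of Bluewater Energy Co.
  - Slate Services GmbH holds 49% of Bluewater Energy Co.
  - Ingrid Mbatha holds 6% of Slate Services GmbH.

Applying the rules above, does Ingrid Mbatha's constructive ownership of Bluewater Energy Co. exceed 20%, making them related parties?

Yes

Chain via Orion Group plc (R1): 71% × 21% = 14.91% of Bluewater Energy Co.
Chain via Slate Services GmbH (R1): 6% × 49% = 2.94% of Bluewater Energy Co.
Direct interest in Bluewater Energy Co: 14%.
Aggregating (R2): 14.91% + 2.94% + 14% = 31.85%.
31.85% exceeds the 20% threshold, so Ingrid is a related party to Bluewater Energy Co.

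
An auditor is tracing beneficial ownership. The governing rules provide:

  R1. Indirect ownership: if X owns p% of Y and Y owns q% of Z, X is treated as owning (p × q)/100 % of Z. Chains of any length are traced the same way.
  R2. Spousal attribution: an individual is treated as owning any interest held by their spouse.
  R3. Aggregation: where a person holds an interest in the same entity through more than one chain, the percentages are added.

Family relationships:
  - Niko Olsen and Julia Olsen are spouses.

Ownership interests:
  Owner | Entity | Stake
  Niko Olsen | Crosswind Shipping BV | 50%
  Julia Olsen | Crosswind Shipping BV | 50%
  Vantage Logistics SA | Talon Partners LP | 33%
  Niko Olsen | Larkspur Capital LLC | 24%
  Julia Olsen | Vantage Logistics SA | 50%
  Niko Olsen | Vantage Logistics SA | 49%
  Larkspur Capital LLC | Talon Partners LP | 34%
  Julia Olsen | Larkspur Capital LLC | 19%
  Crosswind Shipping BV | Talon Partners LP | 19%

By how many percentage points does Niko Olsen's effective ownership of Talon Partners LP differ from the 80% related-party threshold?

By spousal attribution (R2), Niko Olsen is treated as also owning Julia Olsen's interest in Vantage Logistics SA, giving 49% + 50% = 99%.
By spousal attribution (R2), Niko Olsen is treated as also owning Julia Olsen's interest in Larkspur Capital LLC, giving 24% + 19% = 43%.
By spousal attribution (R2), Niko Olsen is treated as also owning Julia Olsen's interest in Crosswind Shipping BV, giving 50% + 50% = 100%.
Chain via Vantage Logistics SA (R1): 99% × 33% = 32.67% of Talon Partners LP.
Chain via Larkspur Capital LLC (R1): 43% × 34% = 14.62% of Talon Partners LP.
Chain via Crosswind Shipping BV (R1): 100% × 19% = 19% of Talon Partners LP.
Aggregating (R3): 32.67% + 14.62% + 19% = 66.29%.
66.29% falls short of the 80% threshold by 13.71 percentage points.

13.71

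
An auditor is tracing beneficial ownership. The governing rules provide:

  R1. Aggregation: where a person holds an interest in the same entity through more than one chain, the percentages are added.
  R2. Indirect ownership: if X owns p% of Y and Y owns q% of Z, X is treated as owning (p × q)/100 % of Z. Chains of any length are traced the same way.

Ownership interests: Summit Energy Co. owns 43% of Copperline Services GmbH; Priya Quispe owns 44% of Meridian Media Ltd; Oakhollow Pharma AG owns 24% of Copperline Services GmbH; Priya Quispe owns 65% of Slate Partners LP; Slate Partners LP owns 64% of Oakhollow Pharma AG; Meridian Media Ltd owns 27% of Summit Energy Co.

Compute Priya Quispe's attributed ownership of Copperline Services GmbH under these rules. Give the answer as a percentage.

15.0924%

Chain via Slate Partners LP → Oakhollow Pharma AG (R2): 65% × 64% × 24% = 9.984% of Copperline Services GmbH.
Chain via Meridian Media Ltd → Summit Energy Co. (R2): 44% × 27% × 43% = 5.1084% of Copperline Services GmbH.
Aggregating (R1): 9.984% + 5.1084% = 15.0924%.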